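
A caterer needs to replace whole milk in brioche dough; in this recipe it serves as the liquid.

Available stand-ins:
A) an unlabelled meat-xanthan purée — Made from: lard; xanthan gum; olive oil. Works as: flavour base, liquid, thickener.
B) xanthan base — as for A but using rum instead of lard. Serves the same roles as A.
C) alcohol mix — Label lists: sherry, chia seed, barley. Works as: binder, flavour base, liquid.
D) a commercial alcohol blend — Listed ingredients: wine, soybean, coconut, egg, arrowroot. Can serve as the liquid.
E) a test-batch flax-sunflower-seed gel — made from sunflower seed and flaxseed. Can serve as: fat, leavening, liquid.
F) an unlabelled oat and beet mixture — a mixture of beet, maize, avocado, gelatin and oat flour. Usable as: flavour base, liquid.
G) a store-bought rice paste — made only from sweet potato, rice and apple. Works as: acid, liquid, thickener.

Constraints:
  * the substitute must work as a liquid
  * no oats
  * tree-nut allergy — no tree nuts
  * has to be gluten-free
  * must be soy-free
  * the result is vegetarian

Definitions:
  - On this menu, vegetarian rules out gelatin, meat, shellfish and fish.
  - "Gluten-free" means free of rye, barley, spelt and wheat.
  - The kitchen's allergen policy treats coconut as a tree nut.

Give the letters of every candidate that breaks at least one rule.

A: has lard, so not vegetarian — reject
B: all constraints satisfied — OK
C: has barley, so not gluten-free — reject
D: has soybean, so not soy-free; has coconut, so not tree-nut-free — reject
E: only flaxseed and sunflower seed; none excluded — keep
F: has gelatin, so not vegetarian; has oat flour, so not oat-free — no
G: gluten-free, no oats — OK

A, C, D, F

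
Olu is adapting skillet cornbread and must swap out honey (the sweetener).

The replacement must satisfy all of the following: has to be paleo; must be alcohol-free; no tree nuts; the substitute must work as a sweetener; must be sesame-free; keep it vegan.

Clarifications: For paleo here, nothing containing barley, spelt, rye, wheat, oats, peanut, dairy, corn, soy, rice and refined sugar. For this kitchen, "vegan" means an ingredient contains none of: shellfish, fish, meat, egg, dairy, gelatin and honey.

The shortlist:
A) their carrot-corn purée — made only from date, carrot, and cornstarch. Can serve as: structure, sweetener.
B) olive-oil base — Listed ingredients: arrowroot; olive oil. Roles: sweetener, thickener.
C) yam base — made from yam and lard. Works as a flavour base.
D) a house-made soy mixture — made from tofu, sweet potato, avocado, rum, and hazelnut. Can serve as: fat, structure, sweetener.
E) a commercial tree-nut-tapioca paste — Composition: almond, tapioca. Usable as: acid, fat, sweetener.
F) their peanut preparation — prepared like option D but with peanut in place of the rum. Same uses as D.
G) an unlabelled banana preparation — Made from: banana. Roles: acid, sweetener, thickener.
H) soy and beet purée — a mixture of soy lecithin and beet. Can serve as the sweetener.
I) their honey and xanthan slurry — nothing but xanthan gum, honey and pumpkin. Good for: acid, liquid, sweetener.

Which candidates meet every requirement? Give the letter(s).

A: has cornstarch, so not paleo — reject
B: works as a sweetener, vegan, no alcohol — keep
C: not usable as a sweetener; has lard, so not vegan — out
D: has tofu, so not paleo; has rum, so not alcohol-free (and 1 more) — no
E: has almond, so not tree-nut-free — reject
F: has peanut, so not paleo; has hazelnut, so not tree-nut-free — reject
G: works as a sweetener, no sesame, vegan — valid
H: has soy lecithin, so not paleo — reject
I: has honey, so not vegan — out

B, G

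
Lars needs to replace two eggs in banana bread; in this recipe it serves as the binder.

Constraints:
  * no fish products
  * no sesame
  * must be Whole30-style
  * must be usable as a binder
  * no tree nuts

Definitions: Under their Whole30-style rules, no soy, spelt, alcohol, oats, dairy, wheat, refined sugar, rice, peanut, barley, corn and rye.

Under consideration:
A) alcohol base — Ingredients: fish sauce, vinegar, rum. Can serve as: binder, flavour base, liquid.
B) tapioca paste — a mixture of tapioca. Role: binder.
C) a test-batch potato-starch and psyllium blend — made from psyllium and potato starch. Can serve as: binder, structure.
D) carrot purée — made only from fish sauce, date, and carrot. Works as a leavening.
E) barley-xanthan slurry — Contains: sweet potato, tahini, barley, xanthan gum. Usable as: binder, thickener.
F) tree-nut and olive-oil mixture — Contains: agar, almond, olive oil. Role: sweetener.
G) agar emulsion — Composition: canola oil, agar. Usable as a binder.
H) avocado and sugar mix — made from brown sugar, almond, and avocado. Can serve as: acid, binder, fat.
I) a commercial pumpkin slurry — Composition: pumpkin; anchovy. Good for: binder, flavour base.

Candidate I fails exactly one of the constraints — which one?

fish-free

usable as a binder: satisfied
Whole30-style: satisfied
fish-free: has anchovy — fails
sesame-free: satisfied
tree-nut-free: satisfied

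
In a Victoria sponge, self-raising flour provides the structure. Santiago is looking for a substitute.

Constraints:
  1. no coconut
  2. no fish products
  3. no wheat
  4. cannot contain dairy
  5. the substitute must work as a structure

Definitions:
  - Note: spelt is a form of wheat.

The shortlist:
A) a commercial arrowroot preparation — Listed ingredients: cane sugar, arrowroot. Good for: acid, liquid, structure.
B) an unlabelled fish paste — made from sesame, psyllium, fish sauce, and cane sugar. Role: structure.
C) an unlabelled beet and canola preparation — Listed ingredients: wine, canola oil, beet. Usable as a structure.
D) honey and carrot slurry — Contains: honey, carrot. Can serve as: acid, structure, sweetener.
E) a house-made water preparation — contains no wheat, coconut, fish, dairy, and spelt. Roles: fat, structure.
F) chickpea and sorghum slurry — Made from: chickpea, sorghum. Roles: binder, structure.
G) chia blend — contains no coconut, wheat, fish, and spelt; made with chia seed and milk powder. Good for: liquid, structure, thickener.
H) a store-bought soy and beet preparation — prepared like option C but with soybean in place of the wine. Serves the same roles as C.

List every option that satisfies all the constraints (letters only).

A: nothing on the exclusion list — keep
B: has fish sauce, so not fish-free — out
C: only wine, beet, and canola oil; none excluded — keep
D: only honey and carrot; none excluded — OK
E: no coconut, no dairy — valid
F: all constraints satisfied — OK
G: has milk powder, so not dairy-free — out
H: works as a structure, no fish, wheat-free — OK

A, C, D, E, F, H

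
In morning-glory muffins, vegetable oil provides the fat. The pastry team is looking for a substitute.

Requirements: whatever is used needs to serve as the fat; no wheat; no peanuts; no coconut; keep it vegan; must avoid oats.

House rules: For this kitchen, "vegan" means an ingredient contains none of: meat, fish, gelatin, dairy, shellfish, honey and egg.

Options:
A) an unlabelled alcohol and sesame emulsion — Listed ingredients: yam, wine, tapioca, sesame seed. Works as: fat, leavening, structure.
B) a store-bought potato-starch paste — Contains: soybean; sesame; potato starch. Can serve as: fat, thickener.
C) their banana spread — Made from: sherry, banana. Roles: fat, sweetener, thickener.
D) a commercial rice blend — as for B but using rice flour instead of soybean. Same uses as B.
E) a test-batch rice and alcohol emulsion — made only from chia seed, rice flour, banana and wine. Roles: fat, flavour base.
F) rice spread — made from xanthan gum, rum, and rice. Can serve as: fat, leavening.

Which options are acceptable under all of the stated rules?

A: every rule checks out — keep
B: every rule checks out — keep
C: works as a fat, vegan, no coconut — valid
D: only rice flour, sesame and potato starch; none excluded — valid
E: wine and rice flour etc. — none of it excluded — OK
F: only rum, rice, and xanthan gum; none excluded — keep

A, B, C, D, E, F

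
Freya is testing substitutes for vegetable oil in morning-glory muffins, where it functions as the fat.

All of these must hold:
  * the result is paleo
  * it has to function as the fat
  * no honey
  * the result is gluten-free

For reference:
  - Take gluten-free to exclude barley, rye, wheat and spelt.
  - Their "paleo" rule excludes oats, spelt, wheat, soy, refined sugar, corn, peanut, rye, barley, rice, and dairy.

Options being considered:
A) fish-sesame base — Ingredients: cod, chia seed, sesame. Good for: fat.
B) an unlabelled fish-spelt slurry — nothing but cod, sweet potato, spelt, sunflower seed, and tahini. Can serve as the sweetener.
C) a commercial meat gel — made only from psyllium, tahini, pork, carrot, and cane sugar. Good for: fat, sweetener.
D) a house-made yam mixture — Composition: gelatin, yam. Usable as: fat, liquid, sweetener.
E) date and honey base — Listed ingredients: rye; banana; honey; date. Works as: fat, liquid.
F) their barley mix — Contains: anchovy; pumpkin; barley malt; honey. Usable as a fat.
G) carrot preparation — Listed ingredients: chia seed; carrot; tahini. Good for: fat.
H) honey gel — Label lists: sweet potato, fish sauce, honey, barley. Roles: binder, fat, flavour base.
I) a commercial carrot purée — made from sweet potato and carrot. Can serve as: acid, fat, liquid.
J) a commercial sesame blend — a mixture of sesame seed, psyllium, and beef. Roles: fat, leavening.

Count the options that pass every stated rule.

A: gluten-free, no honey — valid
B: not usable as a fat; has spelt, so not gluten-free (and 1 more) — reject
C: has cane sugar, so not paleo — no
D: all constraints satisfied — keep
E: has rye, so not gluten-free; has rye, so not paleo (and 1 more) — reject
F: has barley malt, so not gluten-free; has barley malt, so not paleo (and 1 more) — reject
G: only tahini, carrot, and chia seed; none excluded — OK
H: has barley, so not gluten-free; has barley, so not paleo (and 1 more) — out
I: every rule checks out — keep
J: all constraints satisfied — valid

5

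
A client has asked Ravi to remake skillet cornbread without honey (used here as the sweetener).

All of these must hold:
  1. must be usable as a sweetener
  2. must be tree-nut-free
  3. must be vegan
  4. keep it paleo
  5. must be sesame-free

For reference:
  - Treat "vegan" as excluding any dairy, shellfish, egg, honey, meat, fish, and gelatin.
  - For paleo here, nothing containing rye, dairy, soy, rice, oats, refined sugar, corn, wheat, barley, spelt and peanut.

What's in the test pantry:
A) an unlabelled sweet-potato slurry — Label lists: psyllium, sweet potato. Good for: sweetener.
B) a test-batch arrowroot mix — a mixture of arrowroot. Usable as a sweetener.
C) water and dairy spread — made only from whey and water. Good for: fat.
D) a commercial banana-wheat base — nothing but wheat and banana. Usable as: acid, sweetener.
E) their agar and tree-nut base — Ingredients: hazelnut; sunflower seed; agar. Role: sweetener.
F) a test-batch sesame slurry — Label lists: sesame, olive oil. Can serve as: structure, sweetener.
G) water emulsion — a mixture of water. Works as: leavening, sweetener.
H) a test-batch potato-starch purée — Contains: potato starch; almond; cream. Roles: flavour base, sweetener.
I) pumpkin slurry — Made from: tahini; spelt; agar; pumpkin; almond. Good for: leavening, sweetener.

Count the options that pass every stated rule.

A: every rule checks out — OK
B: only arrowroot; none excluded — OK
C: not usable as a sweetener; has whey, so not vegan (and 1 more) — reject
D: has wheat, so not paleo — out
E: has hazelnut, so not tree-nut-free — no
F: has sesame, so not sesame-free — out
G: only water; none excluded — keep
H: has cream, so not vegan; has cream, so not paleo (and 1 more) — reject
I: has spelt, so not paleo; has almond, so not tree-nut-free (and 1 more) — no

3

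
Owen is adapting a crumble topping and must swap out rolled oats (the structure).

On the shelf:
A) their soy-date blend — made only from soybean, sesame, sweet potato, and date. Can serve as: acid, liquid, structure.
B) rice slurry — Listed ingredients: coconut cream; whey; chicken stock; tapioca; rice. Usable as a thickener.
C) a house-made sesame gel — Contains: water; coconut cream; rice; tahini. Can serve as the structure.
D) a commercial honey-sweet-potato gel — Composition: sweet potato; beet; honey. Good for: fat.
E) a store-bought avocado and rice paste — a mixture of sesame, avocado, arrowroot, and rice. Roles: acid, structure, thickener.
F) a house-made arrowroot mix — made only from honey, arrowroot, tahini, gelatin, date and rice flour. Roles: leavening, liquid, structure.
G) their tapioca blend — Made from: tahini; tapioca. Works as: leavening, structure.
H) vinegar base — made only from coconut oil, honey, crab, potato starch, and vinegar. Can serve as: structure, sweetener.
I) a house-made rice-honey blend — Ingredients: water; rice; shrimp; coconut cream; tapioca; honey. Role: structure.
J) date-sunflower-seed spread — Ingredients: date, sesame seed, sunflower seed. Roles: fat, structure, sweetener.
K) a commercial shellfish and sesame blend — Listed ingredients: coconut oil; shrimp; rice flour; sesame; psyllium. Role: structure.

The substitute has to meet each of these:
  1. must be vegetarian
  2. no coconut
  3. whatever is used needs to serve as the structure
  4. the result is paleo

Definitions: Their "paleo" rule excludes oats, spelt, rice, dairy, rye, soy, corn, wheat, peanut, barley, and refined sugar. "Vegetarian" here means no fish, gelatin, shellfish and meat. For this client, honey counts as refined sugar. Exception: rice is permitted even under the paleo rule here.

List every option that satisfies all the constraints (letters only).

A: has soybean, so not paleo — out
B: not usable as a structure; has whey, so not paleo (and 2 more) — no
C: has coconut cream, so not coconut-free — no
D: not usable as a structure; has honey, so not paleo — reject
E: rice is permitted under the paleo carve-out; nothing else excluded — OK
F: has honey, so not paleo; has gelatin, so not vegetarian — out
G: only tahini and tapioca; none excluded — valid
H: has honey, so not paleo; has crab, so not vegetarian (and 1 more) — no
I: has honey, so not paleo; has shrimp, so not vegetarian (and 1 more) — no
J: only sesame seed, date and sunflower seed; none excluded — keep
K: has shrimp, so not vegetarian; has coconut oil, so not coconut-free — reject

E, G, J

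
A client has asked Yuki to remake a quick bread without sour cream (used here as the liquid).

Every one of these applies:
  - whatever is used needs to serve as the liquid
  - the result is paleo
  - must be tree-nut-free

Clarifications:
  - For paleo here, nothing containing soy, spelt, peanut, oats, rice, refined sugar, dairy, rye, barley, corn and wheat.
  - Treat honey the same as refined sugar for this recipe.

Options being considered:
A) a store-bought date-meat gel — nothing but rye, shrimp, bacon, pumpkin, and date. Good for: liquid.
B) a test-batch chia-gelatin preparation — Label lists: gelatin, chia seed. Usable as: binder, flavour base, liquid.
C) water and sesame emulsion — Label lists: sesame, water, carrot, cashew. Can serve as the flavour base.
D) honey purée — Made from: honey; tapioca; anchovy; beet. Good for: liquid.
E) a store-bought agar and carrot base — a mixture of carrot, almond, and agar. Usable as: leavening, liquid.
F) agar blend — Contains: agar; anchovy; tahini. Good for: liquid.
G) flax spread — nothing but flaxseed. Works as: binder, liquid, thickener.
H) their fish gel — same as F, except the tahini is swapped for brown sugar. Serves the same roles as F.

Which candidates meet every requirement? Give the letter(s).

B, F, G

A: has rye, so not paleo — out
B: only gelatin and chia seed; none excluded — OK
C: not usable as a liquid; has cashew, so not tree-nut-free — out
D: has honey, so not paleo — reject
E: has almond, so not tree-nut-free — out
F: every rule checks out — keep
G: works as a liquid, paleo, no tree nuts — OK
H: has brown sugar, so not paleo — out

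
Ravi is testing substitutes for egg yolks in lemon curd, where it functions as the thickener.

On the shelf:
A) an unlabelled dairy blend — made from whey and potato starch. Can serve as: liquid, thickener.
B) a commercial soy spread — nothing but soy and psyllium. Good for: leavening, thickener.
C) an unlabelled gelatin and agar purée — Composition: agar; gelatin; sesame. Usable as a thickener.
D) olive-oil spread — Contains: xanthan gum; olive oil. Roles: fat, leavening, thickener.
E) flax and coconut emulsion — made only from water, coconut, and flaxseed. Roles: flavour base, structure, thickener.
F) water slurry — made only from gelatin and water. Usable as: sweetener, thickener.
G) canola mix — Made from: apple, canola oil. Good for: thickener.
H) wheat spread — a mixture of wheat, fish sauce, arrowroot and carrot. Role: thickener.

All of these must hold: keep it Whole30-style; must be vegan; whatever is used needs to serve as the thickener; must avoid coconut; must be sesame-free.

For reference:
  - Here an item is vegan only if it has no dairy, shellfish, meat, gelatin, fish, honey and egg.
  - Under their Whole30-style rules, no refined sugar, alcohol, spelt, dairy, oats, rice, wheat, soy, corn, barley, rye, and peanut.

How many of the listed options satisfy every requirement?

2

A: has whey, so not vegan; has whey, so not Whole30-style — reject
B: has soy, so not Whole30-style — out
C: has gelatin, so not vegan; has sesame, so not sesame-free — no
D: nothing on the exclusion list — valid
E: has coconut, so not coconut-free — reject
F: has gelatin, so not vegan — out
G: only canola oil and apple; none excluded — OK
H: has fish sauce, so not vegan; has wheat, so not Whole30-style — out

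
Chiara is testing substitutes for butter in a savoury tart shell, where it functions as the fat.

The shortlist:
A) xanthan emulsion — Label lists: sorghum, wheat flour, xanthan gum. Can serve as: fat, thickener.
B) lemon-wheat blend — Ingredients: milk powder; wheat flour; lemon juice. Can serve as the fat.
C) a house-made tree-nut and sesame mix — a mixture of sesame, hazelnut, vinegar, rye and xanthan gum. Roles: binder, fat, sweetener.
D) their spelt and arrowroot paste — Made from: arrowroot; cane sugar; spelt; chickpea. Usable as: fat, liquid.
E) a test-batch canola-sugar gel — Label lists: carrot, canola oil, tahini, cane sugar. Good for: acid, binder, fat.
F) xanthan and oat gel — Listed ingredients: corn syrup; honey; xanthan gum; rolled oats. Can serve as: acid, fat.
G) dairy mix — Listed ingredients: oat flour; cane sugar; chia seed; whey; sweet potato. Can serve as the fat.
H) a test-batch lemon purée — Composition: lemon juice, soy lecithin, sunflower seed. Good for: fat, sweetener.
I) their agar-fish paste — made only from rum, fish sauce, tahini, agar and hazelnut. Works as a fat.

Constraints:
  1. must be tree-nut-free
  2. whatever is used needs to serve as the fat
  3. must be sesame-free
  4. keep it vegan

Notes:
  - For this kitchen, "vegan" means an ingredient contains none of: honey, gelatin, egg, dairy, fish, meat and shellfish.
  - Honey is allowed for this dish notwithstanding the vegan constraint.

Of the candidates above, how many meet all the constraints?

A: works as a fat, no tree nuts, no sesame — OK
B: has milk powder, so not vegan — out
C: has hazelnut, so not tree-nut-free; has sesame, so not sesame-free — reject
D: spelt and cane sugar etc. — none of it excluded — valid
E: has tahini, so not sesame-free — out
F: honey is permitted under the vegan carve-out; nothing else excluded — valid
G: has whey, so not vegan — reject
H: nothing on the exclusion list — keep
I: has fish sauce, so not vegan; has hazelnut, so not tree-nut-free (and 1 more) — reject

4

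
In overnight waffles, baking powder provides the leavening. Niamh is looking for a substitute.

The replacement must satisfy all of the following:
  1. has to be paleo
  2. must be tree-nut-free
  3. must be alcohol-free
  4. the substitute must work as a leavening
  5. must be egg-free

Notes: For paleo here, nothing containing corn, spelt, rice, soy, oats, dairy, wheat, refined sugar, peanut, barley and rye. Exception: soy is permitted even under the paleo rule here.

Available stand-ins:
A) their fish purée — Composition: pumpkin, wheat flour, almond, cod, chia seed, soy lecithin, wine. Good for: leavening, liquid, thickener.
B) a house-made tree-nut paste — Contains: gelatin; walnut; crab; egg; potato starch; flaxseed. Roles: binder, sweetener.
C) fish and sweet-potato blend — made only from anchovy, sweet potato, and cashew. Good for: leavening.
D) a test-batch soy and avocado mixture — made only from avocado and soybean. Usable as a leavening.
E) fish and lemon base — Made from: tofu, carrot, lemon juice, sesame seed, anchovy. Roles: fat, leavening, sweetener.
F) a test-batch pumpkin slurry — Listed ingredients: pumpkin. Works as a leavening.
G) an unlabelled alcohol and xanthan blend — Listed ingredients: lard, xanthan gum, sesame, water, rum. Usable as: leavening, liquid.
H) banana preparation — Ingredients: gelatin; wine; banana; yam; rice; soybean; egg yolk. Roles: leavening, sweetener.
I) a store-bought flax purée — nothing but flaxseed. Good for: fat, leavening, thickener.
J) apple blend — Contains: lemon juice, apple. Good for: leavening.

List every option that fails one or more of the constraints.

A, B, C, G, H

A: has wheat flour, so not paleo; has almond, so not tree-nut-free (and 1 more) — no
B: not usable as a leavening; has egg, so not egg-free (and 1 more) — no
C: has cashew, so not tree-nut-free — no
D: soy is permitted under the paleo carve-out; nothing else excluded — OK
E: soy is permitted under the paleo carve-out; nothing else excluded — keep
F: no alcohol, no tree nuts — OK
G: has rum, so not alcohol-free — reject
H: has rice, so not paleo; has egg yolk, so not egg-free (and 1 more) — reject
I: all constraints satisfied — keep
J: only apple and lemon juice; none excluded — keep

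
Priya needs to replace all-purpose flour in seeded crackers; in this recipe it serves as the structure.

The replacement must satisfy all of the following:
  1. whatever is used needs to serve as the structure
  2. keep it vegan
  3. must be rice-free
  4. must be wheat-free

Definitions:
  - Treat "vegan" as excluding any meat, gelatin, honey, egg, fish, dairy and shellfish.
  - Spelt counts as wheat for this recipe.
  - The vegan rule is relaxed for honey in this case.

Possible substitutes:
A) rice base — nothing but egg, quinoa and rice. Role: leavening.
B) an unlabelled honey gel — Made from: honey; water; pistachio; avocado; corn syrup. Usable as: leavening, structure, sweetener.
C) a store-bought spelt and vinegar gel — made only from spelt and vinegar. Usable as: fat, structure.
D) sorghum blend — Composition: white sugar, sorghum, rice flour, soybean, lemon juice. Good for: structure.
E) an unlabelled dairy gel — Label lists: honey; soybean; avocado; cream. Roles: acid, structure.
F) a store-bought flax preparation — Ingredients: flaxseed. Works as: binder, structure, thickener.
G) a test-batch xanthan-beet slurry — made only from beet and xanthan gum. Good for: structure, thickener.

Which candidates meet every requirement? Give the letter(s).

A: not usable as a structure; has egg, so not vegan (and 1 more) — reject
B: honey is permitted under the vegan carve-out; nothing else excluded — valid
C: has spelt, so not wheat-free — reject
D: has rice flour, so not rice-free — out
E: has cream, so not vegan — no
F: nothing on the exclusion list — OK
G: nothing on the exclusion list — OK

B, F, G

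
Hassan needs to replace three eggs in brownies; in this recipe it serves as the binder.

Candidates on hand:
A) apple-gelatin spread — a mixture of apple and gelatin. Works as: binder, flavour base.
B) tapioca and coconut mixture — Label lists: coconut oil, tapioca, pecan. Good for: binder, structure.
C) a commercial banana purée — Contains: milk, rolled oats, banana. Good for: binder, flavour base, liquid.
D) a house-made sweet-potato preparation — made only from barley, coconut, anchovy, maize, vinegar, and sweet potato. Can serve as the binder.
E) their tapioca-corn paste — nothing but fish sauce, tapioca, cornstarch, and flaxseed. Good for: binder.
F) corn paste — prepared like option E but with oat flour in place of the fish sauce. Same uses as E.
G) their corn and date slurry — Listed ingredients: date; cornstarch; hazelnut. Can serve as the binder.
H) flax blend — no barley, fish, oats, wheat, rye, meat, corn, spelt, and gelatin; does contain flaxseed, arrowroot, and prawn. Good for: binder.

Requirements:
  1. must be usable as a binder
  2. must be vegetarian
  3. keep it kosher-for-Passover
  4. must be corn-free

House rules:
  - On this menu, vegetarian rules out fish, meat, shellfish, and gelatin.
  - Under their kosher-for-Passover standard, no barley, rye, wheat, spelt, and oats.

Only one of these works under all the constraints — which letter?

B

A: has gelatin, so not vegetarian — no
B: every rule checks out — valid
C: has rolled oats, so not kosher-for-Passover — out
D: has anchovy, so not vegetarian; has barley, so not kosher-for-Passover (and 1 more) — no
E: has fish sauce, so not vegetarian; has cornstarch, so not corn-free — out
F: has oat flour, so not kosher-for-Passover; has cornstarch, so not corn-free — reject
G: has cornstarch, so not corn-free — no
H: has prawn, so not vegetarian — out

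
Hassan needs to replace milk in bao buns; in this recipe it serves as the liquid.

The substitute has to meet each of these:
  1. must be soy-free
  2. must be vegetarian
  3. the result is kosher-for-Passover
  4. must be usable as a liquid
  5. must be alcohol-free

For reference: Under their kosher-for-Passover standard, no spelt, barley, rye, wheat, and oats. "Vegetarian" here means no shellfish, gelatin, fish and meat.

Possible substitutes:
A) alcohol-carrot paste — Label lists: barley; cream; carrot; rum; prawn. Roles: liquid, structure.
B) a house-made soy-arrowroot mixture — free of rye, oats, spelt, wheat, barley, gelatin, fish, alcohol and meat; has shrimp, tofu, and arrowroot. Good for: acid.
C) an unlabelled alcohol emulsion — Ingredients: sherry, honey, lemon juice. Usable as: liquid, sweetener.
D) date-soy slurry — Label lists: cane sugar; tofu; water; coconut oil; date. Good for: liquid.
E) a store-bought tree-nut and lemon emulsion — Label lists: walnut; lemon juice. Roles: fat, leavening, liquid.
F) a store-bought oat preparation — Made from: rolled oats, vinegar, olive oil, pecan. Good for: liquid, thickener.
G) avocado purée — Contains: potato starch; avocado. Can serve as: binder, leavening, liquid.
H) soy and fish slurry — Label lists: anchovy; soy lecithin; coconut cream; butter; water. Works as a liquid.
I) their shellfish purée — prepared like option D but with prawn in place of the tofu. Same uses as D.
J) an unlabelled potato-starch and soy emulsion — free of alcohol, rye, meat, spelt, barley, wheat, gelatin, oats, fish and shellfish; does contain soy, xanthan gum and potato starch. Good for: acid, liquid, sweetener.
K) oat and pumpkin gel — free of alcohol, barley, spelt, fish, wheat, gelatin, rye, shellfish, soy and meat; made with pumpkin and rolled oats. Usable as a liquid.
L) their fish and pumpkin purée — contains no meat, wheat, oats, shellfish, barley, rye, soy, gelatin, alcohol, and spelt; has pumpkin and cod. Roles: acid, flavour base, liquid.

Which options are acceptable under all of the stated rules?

E, G

A: has barley, so not kosher-for-Passover; has prawn, so not vegetarian (and 1 more) — out
B: not usable as a liquid; has shrimp, so not vegetarian (and 1 more) — out
C: has sherry, so not alcohol-free — no
D: has tofu, so not soy-free — no
E: vegetarian, no soy — keep
F: has rolled oats, so not kosher-for-Passover — no
G: nothing on the exclusion list — OK
H: has anchovy, so not vegetarian; has soy lecithin, so not soy-free — reject
I: has prawn, so not vegetarian — reject
J: has soy, so not soy-free — no
K: has rolled oats, so not kosher-for-Passover — reject
L: has cod, so not vegetarian — reject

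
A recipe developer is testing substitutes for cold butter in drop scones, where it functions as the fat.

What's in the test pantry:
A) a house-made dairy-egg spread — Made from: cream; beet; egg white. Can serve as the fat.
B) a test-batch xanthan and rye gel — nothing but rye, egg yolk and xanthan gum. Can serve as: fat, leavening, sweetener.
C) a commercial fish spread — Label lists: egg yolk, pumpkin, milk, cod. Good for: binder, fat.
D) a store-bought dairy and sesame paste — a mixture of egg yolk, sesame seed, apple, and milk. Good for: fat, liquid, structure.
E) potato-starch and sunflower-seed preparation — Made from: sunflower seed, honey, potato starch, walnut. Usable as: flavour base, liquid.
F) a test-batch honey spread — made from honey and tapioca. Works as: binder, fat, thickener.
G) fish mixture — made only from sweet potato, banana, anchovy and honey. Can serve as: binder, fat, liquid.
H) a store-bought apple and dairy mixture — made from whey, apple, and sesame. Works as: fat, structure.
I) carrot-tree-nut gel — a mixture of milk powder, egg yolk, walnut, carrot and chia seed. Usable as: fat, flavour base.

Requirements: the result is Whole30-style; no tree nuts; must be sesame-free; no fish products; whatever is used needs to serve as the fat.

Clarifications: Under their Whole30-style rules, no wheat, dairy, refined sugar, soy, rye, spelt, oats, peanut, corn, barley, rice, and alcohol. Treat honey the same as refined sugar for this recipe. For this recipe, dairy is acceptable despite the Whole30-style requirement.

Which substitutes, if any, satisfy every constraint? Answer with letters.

A

A: dairy is permitted under the Whole30-style carve-out; nothing else excluded — OK
B: has rye, so not Whole30-style — reject
C: has cod, so not fish-free — out
D: has sesame seed, so not sesame-free — out
E: not usable as a fat; has honey, so not Whole30-style (and 1 more) — no
F: has honey, so not Whole30-style — reject
G: has honey, so not Whole30-style; has anchovy, so not fish-free — no
H: has sesame, so not sesame-free — out
I: has walnut, so not tree-nut-free — reject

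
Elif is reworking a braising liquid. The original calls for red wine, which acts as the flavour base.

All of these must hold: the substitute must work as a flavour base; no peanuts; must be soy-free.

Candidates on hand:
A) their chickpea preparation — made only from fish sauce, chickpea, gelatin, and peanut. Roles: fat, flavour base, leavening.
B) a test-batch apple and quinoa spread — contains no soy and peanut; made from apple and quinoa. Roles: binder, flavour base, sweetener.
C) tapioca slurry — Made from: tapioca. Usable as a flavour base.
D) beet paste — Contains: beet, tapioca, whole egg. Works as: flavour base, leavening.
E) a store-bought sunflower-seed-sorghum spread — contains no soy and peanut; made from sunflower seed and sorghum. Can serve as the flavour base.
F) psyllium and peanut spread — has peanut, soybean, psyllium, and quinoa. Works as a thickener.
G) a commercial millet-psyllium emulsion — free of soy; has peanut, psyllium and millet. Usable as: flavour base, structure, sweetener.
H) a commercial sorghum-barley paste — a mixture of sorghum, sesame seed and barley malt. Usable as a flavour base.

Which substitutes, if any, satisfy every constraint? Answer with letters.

A: has peanut, so not peanut-free — out
B: works as a flavour base, no soy, no peanut — valid
C: all constraints satisfied — keep
D: works as a flavour base, no soy, no peanut — OK
E: works as a flavour base, no peanut, no soy — OK
F: not usable as a flavour base; has peanut, so not peanut-free (and 1 more) — out
G: has peanut, so not peanut-free — no
H: all constraints satisfied — keep

B, C, D, E, H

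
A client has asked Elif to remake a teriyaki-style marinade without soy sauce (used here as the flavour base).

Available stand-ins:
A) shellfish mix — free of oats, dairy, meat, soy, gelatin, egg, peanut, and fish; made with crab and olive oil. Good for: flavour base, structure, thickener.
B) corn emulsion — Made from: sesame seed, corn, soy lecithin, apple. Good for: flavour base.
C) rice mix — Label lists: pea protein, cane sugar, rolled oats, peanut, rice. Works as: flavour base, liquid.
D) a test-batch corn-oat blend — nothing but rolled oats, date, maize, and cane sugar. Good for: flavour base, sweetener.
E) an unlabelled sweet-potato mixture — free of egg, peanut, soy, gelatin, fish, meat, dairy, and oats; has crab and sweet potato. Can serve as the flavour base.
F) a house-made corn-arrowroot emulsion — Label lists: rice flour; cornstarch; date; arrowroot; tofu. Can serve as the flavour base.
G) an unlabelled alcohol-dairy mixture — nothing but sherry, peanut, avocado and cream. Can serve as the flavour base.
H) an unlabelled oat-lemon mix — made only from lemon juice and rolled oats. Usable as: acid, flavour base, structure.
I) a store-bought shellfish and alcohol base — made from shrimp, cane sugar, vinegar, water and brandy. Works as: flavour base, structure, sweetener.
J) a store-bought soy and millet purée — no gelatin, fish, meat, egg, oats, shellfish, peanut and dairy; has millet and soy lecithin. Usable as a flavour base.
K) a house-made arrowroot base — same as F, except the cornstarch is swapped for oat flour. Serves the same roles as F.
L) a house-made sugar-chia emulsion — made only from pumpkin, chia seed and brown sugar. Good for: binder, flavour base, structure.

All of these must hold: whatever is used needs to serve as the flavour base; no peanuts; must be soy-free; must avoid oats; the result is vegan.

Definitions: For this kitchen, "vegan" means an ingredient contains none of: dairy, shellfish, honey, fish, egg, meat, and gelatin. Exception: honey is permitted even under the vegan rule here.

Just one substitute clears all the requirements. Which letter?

A: has crab, so not vegan — reject
B: has soy lecithin, so not soy-free — reject
C: has peanut, so not peanut-free; has rolled oats, so not oat-free — reject
D: has rolled oats, so not oat-free — no
E: has crab, so not vegan — no
F: has tofu, so not soy-free — no
G: has cream, so not vegan; has peanut, so not peanut-free — out
H: has rolled oats, so not oat-free — no
I: has shrimp, so not vegan — no
J: has soy lecithin, so not soy-free — out
K: has tofu, so not soy-free; has oat flour, so not oat-free — no
L: all constraints satisfied — OK

L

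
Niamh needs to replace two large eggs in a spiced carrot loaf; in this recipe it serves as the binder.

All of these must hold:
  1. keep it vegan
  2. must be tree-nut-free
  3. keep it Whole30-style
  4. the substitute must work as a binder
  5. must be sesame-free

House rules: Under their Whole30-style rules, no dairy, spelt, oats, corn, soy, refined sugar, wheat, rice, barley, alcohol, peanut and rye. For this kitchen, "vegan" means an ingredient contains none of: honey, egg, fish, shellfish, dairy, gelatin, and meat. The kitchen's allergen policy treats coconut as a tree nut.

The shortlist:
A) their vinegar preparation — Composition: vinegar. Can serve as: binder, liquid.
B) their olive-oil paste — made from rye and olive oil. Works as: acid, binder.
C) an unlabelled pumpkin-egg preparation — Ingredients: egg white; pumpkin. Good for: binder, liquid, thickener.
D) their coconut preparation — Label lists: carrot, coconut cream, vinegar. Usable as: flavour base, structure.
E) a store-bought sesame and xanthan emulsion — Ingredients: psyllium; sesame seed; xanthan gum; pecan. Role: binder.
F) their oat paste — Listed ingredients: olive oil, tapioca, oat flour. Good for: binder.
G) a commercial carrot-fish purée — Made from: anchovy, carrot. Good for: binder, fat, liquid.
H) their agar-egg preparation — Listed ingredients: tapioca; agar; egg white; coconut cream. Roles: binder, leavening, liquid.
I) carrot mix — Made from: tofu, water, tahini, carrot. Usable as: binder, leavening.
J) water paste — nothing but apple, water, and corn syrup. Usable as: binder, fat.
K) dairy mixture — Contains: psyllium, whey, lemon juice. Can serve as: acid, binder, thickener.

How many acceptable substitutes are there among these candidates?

1

A: only vinegar; none excluded — valid
B: has rye, so not Whole30-style — reject
C: has egg white, so not vegan — reject
D: not usable as a binder; has coconut cream, so not tree-nut-free — out
E: has pecan, so not tree-nut-free; has sesame seed, so not sesame-free — out
F: has oat flour, so not Whole30-style — out
G: has anchovy, so not vegan — out
H: has egg white, so not vegan; has coconut cream, so not tree-nut-free — out
I: has tofu, so not Whole30-style; has tahini, so not sesame-free — no
J: has corn syrup, so not Whole30-style — no
K: has whey, so not Whole30-style; has whey, so not vegan — reject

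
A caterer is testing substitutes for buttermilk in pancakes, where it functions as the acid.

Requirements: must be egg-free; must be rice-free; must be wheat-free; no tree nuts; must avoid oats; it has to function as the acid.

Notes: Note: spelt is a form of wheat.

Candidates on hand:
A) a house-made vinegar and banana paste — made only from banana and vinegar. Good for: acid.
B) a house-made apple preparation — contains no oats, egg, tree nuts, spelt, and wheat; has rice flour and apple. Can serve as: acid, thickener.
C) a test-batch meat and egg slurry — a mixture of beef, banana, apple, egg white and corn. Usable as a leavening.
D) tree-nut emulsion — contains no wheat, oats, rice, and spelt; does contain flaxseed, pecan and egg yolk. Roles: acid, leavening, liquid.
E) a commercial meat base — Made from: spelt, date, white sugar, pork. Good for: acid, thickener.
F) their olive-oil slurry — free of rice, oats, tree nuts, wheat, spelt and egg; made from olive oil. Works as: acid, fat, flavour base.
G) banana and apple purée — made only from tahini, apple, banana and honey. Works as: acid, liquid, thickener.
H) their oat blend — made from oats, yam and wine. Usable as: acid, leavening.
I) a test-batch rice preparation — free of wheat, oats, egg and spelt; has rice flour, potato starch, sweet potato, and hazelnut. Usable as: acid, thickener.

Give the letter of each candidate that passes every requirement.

A, F, G

A: only vinegar and banana; none excluded — keep
B: has rice flour, so not rice-free — reject
C: not usable as an acid; has egg white, so not egg-free — no
D: has egg yolk, so not egg-free; has pecan, so not tree-nut-free — no
E: has spelt, so not wheat-free — no
F: nothing on the exclusion list — keep
G: works as an acid, no oats, no tree nuts — valid
H: has oats, so not oat-free — no
I: has rice flour, so not rice-free; has hazelnut, so not tree-nut-free — out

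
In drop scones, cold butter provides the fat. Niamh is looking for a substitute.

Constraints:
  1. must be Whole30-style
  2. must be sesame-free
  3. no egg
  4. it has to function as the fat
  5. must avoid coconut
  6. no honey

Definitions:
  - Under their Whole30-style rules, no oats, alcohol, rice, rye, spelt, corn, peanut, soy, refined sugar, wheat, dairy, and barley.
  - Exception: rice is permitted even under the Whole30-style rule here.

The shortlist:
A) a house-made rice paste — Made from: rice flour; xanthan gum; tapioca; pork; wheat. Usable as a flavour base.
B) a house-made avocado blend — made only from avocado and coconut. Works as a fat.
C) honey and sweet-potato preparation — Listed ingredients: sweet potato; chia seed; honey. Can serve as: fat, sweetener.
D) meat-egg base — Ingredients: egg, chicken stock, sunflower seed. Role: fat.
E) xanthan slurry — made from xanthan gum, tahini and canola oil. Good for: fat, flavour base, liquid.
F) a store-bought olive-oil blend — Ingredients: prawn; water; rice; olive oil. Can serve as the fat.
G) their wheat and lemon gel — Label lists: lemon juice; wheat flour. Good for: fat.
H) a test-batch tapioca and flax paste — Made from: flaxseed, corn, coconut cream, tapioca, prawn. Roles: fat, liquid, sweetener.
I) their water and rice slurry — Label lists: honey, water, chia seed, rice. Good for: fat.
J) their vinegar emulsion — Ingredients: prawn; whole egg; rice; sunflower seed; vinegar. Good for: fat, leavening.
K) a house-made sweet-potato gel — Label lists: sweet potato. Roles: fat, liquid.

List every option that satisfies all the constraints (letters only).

A: not usable as a fat; has wheat, so not Whole30-style — no
B: has coconut, so not coconut-free — reject
C: has honey, so not honey-free — no
D: has egg, so not egg-free — out
E: has tahini, so not sesame-free — no
F: rice is permitted under the Whole30-style carve-out; nothing else excluded — keep
G: has wheat flour, so not Whole30-style — out
H: has corn, so not Whole30-style; has coconut cream, so not coconut-free — reject
I: has honey, so not honey-free — out
J: has whole egg, so not egg-free — out
K: only sweet potato; none excluded — keep

F, K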